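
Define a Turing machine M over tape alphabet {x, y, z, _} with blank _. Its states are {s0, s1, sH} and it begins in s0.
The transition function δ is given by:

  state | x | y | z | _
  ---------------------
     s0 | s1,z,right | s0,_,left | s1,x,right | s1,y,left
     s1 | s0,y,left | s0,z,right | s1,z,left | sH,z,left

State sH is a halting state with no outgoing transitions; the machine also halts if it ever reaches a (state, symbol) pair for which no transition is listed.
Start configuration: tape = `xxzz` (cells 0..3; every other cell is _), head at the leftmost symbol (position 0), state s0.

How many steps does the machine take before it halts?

s0 | [x]xzz_   read x → write z, move right, go to s1
s1 | z[x]zz_   read x → write y, move left, go to s0
s0 | [z]yzz_   read z → write x, move right, go to s1
s1 | x[y]zz_   read y → write z, move right, go to s0
s0 | xz[z]z_   read z → write x, move right, go to s1
s1 | xzx[z]_   read z → write z, move left, go to s1
s1 | xz[x]z_   read x → write y, move left, go to s0
s0 | x[z]yz_   read z → write x, move right, go to s1
s1 | xx[y]z_   read y → write z, move right, go to s0
s0 | xxz[z]_   read z → write x, move right, go to s1
s1 | xxzx[_]   read _ → write z, move left, go to sH
sH | xxz[x]z
M halts after 11 transitions.

11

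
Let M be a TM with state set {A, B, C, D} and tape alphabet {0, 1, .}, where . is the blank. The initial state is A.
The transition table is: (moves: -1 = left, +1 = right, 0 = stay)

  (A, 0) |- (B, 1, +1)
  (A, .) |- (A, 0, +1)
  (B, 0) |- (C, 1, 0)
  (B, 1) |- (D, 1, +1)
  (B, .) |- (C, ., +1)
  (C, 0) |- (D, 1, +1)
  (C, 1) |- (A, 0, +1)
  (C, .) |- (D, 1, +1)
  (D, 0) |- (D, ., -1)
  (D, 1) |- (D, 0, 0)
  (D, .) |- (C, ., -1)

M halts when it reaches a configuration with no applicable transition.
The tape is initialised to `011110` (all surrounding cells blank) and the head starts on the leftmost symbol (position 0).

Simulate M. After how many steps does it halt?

A | ..[0]11110   read 0 → write 1, move +1, go to B
B | ..1[1]1110   read 1 → write 1, move +1, go to D
D | ..11[1]110   read 1 → write 0, move 0, go to D
D | ..11[0]110   read 0 → write ., move -1, go to D
D | ..1[1].110   read 1 → write 0, move 0, go to D
D | ..1[0].110   read 0 → write ., move -1, go to D
D | ..[1]..110   read 1 → write 0, move 0, go to D
D | ..[0]..110   read 0 → write ., move -1, go to D
D | .[.]...110   read . → write ., move -1, go to C
C | [.]....110   read . → write 1, move +1, go to D
D | 1[.]...110   read . → write ., move -1, go to C
C | [1]....110   read 1 → write 0, move +1, go to A
A | 0[.]...110   read . → write 0, move +1, go to A
A | 00[.]..110   read . → write 0, move +1, go to A
A | 000[.].110   read . → write 0, move +1, go to A
A | 0000[.]110   read . → write 0, move +1, go to A
A | 00000[1]10
M halts after 16 transitions.

16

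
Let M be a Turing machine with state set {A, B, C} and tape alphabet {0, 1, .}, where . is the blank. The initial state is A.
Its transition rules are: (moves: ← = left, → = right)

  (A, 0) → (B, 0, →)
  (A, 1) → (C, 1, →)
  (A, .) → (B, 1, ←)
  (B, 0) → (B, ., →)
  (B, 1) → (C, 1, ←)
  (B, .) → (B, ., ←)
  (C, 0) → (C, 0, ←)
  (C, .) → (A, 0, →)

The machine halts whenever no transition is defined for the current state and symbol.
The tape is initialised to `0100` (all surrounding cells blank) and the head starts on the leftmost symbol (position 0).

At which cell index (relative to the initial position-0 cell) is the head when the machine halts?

state=A head=0 tape=..[0]100   (A,0)→(B,0,→)
state=B head=1 tape=..0[1]00   (B,1)→(C,1,←)
state=C head=0 tape=..[0]100   (C,0)→(C,0,←)
state=C head=-1 tape=.[.]0100   (C,.)→(A,0,→)
state=A head=0 tape=.0[0]100   (A,0)→(B,0,→)
state=B head=1 tape=.00[1]00   (B,1)→(C,1,←)
state=C head=0 tape=.0[0]100   (C,0)→(C,0,←)
state=C head=-1 tape=.[0]0100   (C,0)→(C,0,←)
state=C head=-2 tape=[.]00100   (C,.)→(A,0,→)
state=A head=-1 tape=0[0]0100   (A,0)→(B,0,→)
state=B head=0 tape=00[0]100   (B,0)→(B,.,→)
state=B head=1 tape=00.[1]00   (B,1)→(C,1,←)
state=C head=0 tape=00[.]100   (C,.)→(A,0,→)
state=A head=1 tape=000[1]00   (A,1)→(C,1,→)
state=C head=2 tape=0001[0]0   (C,0)→(C,0,←)
state=C head=1 tape=000[1]00
At halt the head is at cell 1.

1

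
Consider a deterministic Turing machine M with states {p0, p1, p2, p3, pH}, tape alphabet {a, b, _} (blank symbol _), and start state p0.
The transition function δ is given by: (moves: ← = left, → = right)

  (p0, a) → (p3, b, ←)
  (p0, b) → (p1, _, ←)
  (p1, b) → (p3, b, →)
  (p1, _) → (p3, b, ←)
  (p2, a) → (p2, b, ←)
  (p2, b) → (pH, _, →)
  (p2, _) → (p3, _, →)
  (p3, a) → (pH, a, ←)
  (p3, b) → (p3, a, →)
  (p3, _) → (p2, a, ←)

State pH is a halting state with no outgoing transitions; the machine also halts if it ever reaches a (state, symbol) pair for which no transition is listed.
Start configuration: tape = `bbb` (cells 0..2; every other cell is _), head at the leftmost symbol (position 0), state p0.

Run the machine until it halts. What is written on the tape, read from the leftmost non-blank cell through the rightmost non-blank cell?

p0 | ___[b]bb   read b → write _, move ←, go to p1
p1 | __[_]_bb   read _ → write b, move ←, go to p3
p3 | _[_]b_bb   read _ → write a, move ←, go to p2
p2 | [_]ab_bb   read _ → write _, move →, go to p3
p3 | _[a]b_bb   read a → write a, move ←, go to pH
pH | [_]ab_bb
The non-blank tape span at halt is ab_bb.

ab_bb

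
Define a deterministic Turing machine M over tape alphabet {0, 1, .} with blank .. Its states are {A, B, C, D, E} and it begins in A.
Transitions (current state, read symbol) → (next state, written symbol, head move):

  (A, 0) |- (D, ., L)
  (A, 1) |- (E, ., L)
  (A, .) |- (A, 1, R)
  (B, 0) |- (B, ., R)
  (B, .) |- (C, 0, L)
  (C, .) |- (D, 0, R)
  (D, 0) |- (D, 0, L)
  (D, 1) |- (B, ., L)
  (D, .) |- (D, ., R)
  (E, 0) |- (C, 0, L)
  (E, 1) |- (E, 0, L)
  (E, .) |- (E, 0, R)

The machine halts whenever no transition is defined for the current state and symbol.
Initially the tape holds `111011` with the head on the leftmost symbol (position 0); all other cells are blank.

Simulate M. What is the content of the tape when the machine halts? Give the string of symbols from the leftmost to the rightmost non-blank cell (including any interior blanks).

0001011

A | .[1]11011   read 1 → write ., move L, go to E
E | [.].11011   read . → write 0, move R, go to E
E | 0[.]11011   read . → write 0, move R, go to E
E | 00[1]1011   read 1 → write 0, move L, go to E
E | 0[0]01011   read 0 → write 0, move L, go to C
C | [0]001011
The non-blank tape span at halt is 0001011.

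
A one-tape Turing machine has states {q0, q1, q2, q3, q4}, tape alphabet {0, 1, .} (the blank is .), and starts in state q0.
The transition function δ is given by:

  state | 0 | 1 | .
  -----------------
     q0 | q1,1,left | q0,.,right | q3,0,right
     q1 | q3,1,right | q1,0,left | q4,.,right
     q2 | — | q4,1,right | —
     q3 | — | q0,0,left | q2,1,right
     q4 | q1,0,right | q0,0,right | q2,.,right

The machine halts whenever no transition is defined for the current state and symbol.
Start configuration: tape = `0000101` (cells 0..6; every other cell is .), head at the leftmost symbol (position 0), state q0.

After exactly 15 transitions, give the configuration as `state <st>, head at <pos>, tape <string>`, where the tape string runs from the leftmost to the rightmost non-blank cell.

state q1, head at 1, tape 10101

state=q0 head=0 tape=.[0]000101   (q0,0)→(q1,1,left)
state=q1 head=-1 tape=[.]1000101   (q1,.)→(q4,.,right)
state=q4 head=0 tape=.[1]000101   (q4,1)→(q0,0,right)
state=q0 head=1 tape=.0[0]00101   (q0,0)→(q1,1,left)
state=q1 head=0 tape=.[0]100101   (q1,0)→(q3,1,right)
state=q3 head=1 tape=.1[1]00101   (q3,1)→(q0,0,left)
state=q0 head=0 tape=.[1]000101   (q0,1)→(q0,.,right)
state=q0 head=1 tape=..[0]00101   (q0,0)→(q1,1,left)
state=q1 head=0 tape=.[.]100101   (q1,.)→(q4,.,right)
state=q4 head=1 tape=..[1]00101   (q4,1)→(q0,0,right)
state=q0 head=2 tape=..0[0]0101   (q0,0)→(q1,1,left)
state=q1 head=1 tape=..[0]10101   (q1,0)→(q3,1,right)
state=q3 head=2 tape=..1[1]0101   (q3,1)→(q0,0,left)
state=q0 head=1 tape=..[1]00101   (q0,1)→(q0,.,right)
state=q0 head=2 tape=...[0]0101   (q0,0)→(q1,1,left)
state=q1 head=1 tape=..[.]10101
After 15 steps: state q1, head at 1, tape 10101.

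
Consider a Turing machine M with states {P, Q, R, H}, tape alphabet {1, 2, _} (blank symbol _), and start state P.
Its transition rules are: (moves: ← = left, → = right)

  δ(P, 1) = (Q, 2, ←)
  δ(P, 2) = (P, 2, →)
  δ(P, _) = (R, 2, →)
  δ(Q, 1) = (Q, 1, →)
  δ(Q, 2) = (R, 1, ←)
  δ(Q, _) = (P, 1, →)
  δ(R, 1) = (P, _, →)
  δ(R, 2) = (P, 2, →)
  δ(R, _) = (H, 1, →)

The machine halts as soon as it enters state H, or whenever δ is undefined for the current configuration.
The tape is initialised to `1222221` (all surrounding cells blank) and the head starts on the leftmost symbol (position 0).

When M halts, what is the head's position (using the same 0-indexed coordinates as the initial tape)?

state=P head=0 tape=_[1]222221___   (P,1)→(Q,2,←)
state=Q head=-1 tape=[_]2222221___   (Q,_)→(P,1,→)
state=P head=0 tape=1[2]222221___   (P,2)→(P,2,→)
state=P head=1 tape=12[2]22221___   (P,2)→(P,2,→)
state=P head=2 tape=122[2]2221___   (P,2)→(P,2,→)
state=P head=3 tape=1222[2]221___   (P,2)→(P,2,→)
state=P head=4 tape=12222[2]21___   (P,2)→(P,2,→)
state=P head=5 tape=122222[2]1___   (P,2)→(P,2,→)
state=P head=6 tape=1222222[1]___   (P,1)→(Q,2,←)
state=Q head=5 tape=122222[2]2___   (Q,2)→(R,1,←)
state=R head=4 tape=12222[2]12___   (R,2)→(P,2,→)
state=P head=5 tape=122222[1]2___   (P,1)→(Q,2,←)
state=Q head=4 tape=12222[2]22___   (Q,2)→(R,1,←)
state=R head=3 tape=1222[2]122___   (R,2)→(P,2,→)
state=P head=4 tape=12222[1]22___   (P,1)→(Q,2,←)
state=Q head=3 tape=1222[2]222___   (Q,2)→(R,1,←)
state=R head=2 tape=122[2]1222___   (R,2)→(P,2,→)
state=P head=3 tape=1222[1]222___   (P,1)→(Q,2,←)
state=Q head=2 tape=122[2]2222___   (Q,2)→(R,1,←)
state=R head=1 tape=12[2]12222___   (R,2)→(P,2,→)
state=P head=2 tape=122[1]2222___   (P,1)→(Q,2,←)
state=Q head=1 tape=12[2]22222___   (Q,2)→(R,1,←)
state=R head=0 tape=1[2]122222___   (R,2)→(P,2,→)
state=P head=1 tape=12[1]22222___   (P,1)→(Q,2,←)
state=Q head=0 tape=1[2]222222___   (Q,2)→(R,1,←)
state=R head=-1 tape=[1]1222222___   (R,1)→(P,_,→)
state=P head=0 tape=_[1]222222___   (P,1)→(Q,2,←)
state=Q head=-1 tape=[_]2222222___   (Q,_)→(P,1,→)
state=P head=0 tape=1[2]222222___   (P,2)→(P,2,→)
state=P head=1 tape=12[2]22222___   (P,2)→(P,2,→)
state=P head=2 tape=122[2]2222___   (P,2)→(P,2,→)
state=P head=3 tape=1222[2]222___   (P,2)→(P,2,→)
state=P head=4 tape=12222[2]22___   (P,2)→(P,2,→)
state=P head=5 tape=122222[2]2___   (P,2)→(P,2,→)
state=P head=6 tape=1222222[2]___   (P,2)→(P,2,→)
state=P head=7 tape=12222222[_]__   (P,_)→(R,2,→)
state=R head=8 tape=122222222[_]_   (R,_)→(H,1,→)
state=H head=9 tape=1222222221[_]
At halt the head is at cell 9.

9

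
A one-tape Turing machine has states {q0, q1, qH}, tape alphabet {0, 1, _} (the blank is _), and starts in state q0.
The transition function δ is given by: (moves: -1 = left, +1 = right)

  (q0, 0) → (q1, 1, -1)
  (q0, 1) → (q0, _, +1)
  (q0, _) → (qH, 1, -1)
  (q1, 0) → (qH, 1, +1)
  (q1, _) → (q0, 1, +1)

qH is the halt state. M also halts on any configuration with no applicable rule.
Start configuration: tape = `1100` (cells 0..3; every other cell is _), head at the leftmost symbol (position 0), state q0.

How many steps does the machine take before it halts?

state=q0 head=0 tape=[1]100_   (q0,1)→(q0,_,+1)
state=q0 head=1 tape=_[1]00_   (q0,1)→(q0,_,+1)
state=q0 head=2 tape=__[0]0_   (q0,0)→(q1,1,-1)
state=q1 head=1 tape=_[_]10_   (q1,_)→(q0,1,+1)
state=q0 head=2 tape=_1[1]0_   (q0,1)→(q0,_,+1)
state=q0 head=3 tape=_1_[0]_   (q0,0)→(q1,1,-1)
state=q1 head=2 tape=_1[_]1_   (q1,_)→(q0,1,+1)
state=q0 head=3 tape=_11[1]_   (q0,1)→(q0,_,+1)
state=q0 head=4 tape=_11_[_]   (q0,_)→(qH,1,-1)
state=qH head=3 tape=_11[_]1
M halts after 9 transitions.

9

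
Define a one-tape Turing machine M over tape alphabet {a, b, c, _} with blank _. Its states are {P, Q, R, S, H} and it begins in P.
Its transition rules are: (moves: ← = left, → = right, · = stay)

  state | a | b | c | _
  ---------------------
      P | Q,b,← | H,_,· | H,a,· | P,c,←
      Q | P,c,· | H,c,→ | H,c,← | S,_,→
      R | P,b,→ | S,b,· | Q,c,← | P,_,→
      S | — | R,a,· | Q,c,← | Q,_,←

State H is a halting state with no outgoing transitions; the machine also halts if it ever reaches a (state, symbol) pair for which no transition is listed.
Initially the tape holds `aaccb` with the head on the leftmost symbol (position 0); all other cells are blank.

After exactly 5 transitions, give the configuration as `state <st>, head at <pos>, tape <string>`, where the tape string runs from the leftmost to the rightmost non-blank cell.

state=P head=0 tape=_[a]accb   (P,a)→(Q,b,←)
state=Q head=-1 tape=[_]baccb   (Q,_)→(S,_,→)
state=S head=0 tape=_[b]accb   (S,b)→(R,a,·)
state=R head=0 tape=_[a]accb   (R,a)→(P,b,→)
state=P head=1 tape=_b[a]ccb   (P,a)→(Q,b,←)
state=Q head=0 tape=_[b]bccb
After 5 steps: state Q, head at 0, tape bbccb.

state Q, head at 0, tape bbccb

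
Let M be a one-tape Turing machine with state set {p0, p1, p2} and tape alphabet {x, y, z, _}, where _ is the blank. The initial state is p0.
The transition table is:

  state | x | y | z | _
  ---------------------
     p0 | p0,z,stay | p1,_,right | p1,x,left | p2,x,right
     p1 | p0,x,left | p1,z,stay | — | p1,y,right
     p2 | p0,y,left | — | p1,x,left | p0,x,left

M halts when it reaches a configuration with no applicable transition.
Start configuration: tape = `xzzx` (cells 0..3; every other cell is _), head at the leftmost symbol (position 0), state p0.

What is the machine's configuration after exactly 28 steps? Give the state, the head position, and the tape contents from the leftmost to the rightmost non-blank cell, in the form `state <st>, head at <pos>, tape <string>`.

p0 | ____[x]zzx   read x → write z, move stay, go to p0
p0 | ____[z]zzx   read z → write x, move left, go to p1
p1 | ___[_]xzzx   read _ → write y, move right, go to p1
p1 | ___y[x]zzx   read x → write x, move left, go to p0
p0 | ___[y]xzzx   read y → write _, move right, go to p1
p1 | ____[x]zzx   read x → write x, move left, go to p0
p0 | ___[_]xzzx   read _ → write x, move right, go to p2
p2 | ___x[x]zzx   read x → write y, move left, go to p0
p0 | ___[x]yzzx   read x → write z, move stay, go to p0
p0 | ___[z]yzzx   read z → write x, move left, go to p1
p1 | __[_]xyzzx   read _ → write y, move right, go to p1
p1 | __y[x]yzzx   read x → write x, move left, go to p0
p0 | __[y]xyzzx   read y → write _, move right, go to p1
p1 | ___[x]yzzx   read x → write x, move left, go to p0
p0 | __[_]xyzzx   read _ → write x, move right, go to p2
p2 | __x[x]yzzx   read x → write y, move left, go to p0
p0 | __[x]yyzzx   read x → write z, move stay, go to p0
p0 | __[z]yyzzx   read z → write x, move left, go to p1
p1 | _[_]xyyzzx   read _ → write y, move right, go to p1
p1 | _y[x]yyzzx   read x → write x, move left, go to p0
p0 | _[y]xyyzzx   read y → write _, move right, go to p1
p1 | __[x]yyzzx   read x → write x, move left, go to p0
p0 | _[_]xyyzzx   read _ → write x, move right, go to p2
p2 | _x[x]yyzzx   read x → write y, move left, go to p0
p0 | _[x]yyyzzx   read x → write z, move stay, go to p0
p0 | _[z]yyyzzx   read z → write x, move left, go to p1
p1 | [_]xyyyzzx   read _ → write y, move right, go to p1
p1 | y[x]yyyzzx   read x → write x, move left, go to p0
p0 | [y]xyyyzzx
After 28 steps: state p0, head at -4, tape yxyyyzzx.

state p0, head at -4, tape yxyyyzzx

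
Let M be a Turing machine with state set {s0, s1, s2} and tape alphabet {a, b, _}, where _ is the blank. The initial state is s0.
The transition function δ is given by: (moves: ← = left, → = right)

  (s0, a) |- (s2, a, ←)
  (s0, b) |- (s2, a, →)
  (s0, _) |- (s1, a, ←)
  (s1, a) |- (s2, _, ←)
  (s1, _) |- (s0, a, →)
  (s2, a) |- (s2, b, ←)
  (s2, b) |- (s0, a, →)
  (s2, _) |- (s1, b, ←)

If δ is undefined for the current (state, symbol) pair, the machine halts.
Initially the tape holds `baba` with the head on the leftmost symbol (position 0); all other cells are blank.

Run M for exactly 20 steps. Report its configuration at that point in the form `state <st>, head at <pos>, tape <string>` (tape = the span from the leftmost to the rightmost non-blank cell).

state s2, head at 0, tape aaaabbba

s0 | ____[b]aba   read b → write a, move →, go to s2
s2 | ____a[a]ba   read a → write b, move ←, go to s2
s2 | ____[a]bba   read a → write b, move ←, go to s2
s2 | ___[_]bbba   read _ → write b, move ←, go to s1
s1 | __[_]bbbba   read _ → write a, move →, go to s0
s0 | __a[b]bbba   read b → write a, move →, go to s2
s2 | __aa[b]bba   read b → write a, move →, go to s0
s0 | __aaa[b]ba   read b → write a, move →, go to s2
s2 | __aaaa[b]a   read b → write a, move →, go to s0
s0 | __aaaaa[a]   read a → write a, move ←, go to s2
s2 | __aaaa[a]a   read a → write b, move ←, go to s2
s2 | __aaa[a]ba   read a → write b, move ←, go to s2
s2 | __aa[a]bba   read a → write b, move ←, go to s2
s2 | __a[a]bbba   read a → write b, move ←, go to s2
s2 | __[a]bbbba   read a → write b, move ←, go to s2
s2 | _[_]bbbbba   read _ → write b, move ←, go to s1
s1 | [_]bbbbbba   read _ → write a, move →, go to s0
s0 | a[b]bbbbba   read b → write a, move →, go to s2
s2 | aa[b]bbbba   read b → write a, move →, go to s0
s0 | aaa[b]bbba   read b → write a, move →, go to s2
s2 | aaaa[b]bba
After 20 steps: state s2, head at 0, tape aaaabbba.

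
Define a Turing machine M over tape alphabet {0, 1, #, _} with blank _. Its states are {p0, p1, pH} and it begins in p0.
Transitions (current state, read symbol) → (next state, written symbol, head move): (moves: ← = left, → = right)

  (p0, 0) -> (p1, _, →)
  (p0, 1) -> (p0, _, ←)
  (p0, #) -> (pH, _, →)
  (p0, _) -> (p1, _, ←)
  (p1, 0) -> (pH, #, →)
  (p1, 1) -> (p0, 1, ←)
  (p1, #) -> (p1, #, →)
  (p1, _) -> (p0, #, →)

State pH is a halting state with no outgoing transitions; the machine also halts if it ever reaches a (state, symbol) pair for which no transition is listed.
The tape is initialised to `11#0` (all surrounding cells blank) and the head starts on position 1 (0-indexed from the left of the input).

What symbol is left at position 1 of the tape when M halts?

state=p0 head=1 tape=__1[1]#0   (p0,1)→(p0,_,←)
state=p0 head=0 tape=__[1]_#0   (p0,1)→(p0,_,←)
state=p0 head=-1 tape=_[_]__#0   (p0,_)→(p1,_,←)
state=p1 head=-2 tape=[_]___#0   (p1,_)→(p0,#,→)
state=p0 head=-1 tape=#[_]__#0   (p0,_)→(p1,_,←)
state=p1 head=-2 tape=[#]___#0   (p1,#)→(p1,#,→)
state=p1 head=-1 tape=#[_]__#0   (p1,_)→(p0,#,→)
state=p0 head=0 tape=##[_]_#0   (p0,_)→(p1,_,←)
state=p1 head=-1 tape=#[#]__#0   (p1,#)→(p1,#,→)
state=p1 head=0 tape=##[_]_#0   (p1,_)→(p0,#,→)
state=p0 head=1 tape=###[_]#0   (p0,_)→(p1,_,←)
state=p1 head=0 tape=##[#]_#0   (p1,#)→(p1,#,→)
state=p1 head=1 tape=###[_]#0   (p1,_)→(p0,#,→)
state=p0 head=2 tape=####[#]0   (p0,#)→(pH,_,→)
state=pH head=3 tape=####_[0]
Cell 1 holds # when M halts.

#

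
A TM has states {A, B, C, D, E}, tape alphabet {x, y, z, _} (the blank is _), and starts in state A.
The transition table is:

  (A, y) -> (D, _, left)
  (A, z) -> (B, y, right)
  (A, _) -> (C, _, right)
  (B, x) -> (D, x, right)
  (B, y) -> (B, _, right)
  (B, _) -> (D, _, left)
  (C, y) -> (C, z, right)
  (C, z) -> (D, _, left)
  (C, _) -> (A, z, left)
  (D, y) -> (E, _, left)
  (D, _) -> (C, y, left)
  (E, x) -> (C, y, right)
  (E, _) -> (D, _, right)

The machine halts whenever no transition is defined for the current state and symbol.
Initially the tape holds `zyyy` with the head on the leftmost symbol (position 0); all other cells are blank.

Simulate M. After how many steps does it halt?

state=A head=0 tape=[z]yyy_   (A,z)→(B,y,right)
state=B head=1 tape=y[y]yy_   (B,y)→(B,_,right)
state=B head=2 tape=y_[y]y_   (B,y)→(B,_,right)
state=B head=3 tape=y__[y]_   (B,y)→(B,_,right)
state=B head=4 tape=y___[_]   (B,_)→(D,_,left)
state=D head=3 tape=y__[_]_   (D,_)→(C,y,left)
state=C head=2 tape=y_[_]y_   (C,_)→(A,z,left)
state=A head=1 tape=y[_]zy_   (A,_)→(C,_,right)
state=C head=2 tape=y_[z]y_   (C,z)→(D,_,left)
state=D head=1 tape=y[_]_y_   (D,_)→(C,y,left)
state=C head=0 tape=[y]y_y_   (C,y)→(C,z,right)
state=C head=1 tape=z[y]_y_   (C,y)→(C,z,right)
state=C head=2 tape=zz[_]y_   (C,_)→(A,z,left)
state=A head=1 tape=z[z]zy_   (A,z)→(B,y,right)
state=B head=2 tape=zy[z]y_
M halts after 14 transitions.

14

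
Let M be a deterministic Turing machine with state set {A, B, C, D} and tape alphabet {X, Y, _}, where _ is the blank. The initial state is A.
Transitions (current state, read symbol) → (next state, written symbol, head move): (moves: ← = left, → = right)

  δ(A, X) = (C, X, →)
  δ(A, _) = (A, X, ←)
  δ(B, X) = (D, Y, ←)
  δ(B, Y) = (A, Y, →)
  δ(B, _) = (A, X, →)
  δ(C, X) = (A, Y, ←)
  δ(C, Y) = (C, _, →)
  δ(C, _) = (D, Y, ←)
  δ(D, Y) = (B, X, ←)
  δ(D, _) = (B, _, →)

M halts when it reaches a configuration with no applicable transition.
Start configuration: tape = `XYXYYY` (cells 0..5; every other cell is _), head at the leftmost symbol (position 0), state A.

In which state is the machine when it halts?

A | [X]YXYYY__   read X → write X, move →, go to C
C | X[Y]XYYY__   read Y → write _, move →, go to C
C | X_[X]YYY__   read X → write Y, move ←, go to A
A | X[_]YYYY__   read _ → write X, move ←, go to A
A | [X]XYYYY__   read X → write X, move →, go to C
C | X[X]YYYY__   read X → write Y, move ←, go to A
A | [X]YYYYY__   read X → write X, move →, go to C
C | X[Y]YYYY__   read Y → write _, move →, go to C
C | X_[Y]YYY__   read Y → write _, move →, go to C
C | X__[Y]YY__   read Y → write _, move →, go to C
C | X___[Y]Y__   read Y → write _, move →, go to C
C | X____[Y]__   read Y → write _, move →, go to C
C | X_____[_]_   read _ → write Y, move ←, go to D
D | X____[_]Y_   read _ → write _, move →, go to B
B | X_____[Y]_   read Y → write Y, move →, go to A
A | X_____Y[_]   read _ → write X, move ←, go to A
A | X_____[Y]X
No transition is defined for (A, Y); M halts in state A.

A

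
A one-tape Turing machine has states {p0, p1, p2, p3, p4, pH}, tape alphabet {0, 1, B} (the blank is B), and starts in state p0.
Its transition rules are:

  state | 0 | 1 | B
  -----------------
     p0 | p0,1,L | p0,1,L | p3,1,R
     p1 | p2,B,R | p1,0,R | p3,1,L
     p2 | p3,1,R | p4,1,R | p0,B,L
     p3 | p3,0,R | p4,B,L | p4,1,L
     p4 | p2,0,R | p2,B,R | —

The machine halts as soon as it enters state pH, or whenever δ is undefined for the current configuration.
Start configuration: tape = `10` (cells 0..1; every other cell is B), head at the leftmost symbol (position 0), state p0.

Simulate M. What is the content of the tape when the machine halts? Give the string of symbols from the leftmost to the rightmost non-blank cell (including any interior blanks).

1B1

p0 | B[1]0BB   read 1 → write 1, move L, go to p0
p0 | [B]10BB   read B → write 1, move R, go to p3
p3 | 1[1]0BB   read 1 → write B, move L, go to p4
p4 | [1]B0BB   read 1 → write B, move R, go to p2
p2 | B[B]0BB   read B → write B, move L, go to p0
p0 | [B]B0BB   read B → write 1, move R, go to p3
p3 | 1[B]0BB   read B → write 1, move L, go to p4
p4 | [1]10BB   read 1 → write B, move R, go to p2
p2 | B[1]0BB   read 1 → write 1, move R, go to p4
p4 | B1[0]BB   read 0 → write 0, move R, go to p2
p2 | B10[B]B   read B → write B, move L, go to p0
p0 | B1[0]BB   read 0 → write 1, move L, go to p0
p0 | B[1]1BB   read 1 → write 1, move L, go to p0
p0 | [B]11BB   read B → write 1, move R, go to p3
p3 | 1[1]1BB   read 1 → write B, move L, go to p4
p4 | [1]B1BB   read 1 → write B, move R, go to p2
p2 | B[B]1BB   read B → write B, move L, go to p0
p0 | [B]B1BB   read B → write 1, move R, go to p3
p3 | 1[B]1BB   read B → write 1, move L, go to p4
p4 | [1]11BB   read 1 → write B, move R, go to p2
p2 | B[1]1BB   read 1 → write 1, move R, go to p4
p4 | B1[1]BB   read 1 → write B, move R, go to p2
p2 | B1B[B]B   read B → write B, move L, go to p0
p0 | B1[B]BB   read B → write 1, move R, go to p3
p3 | B11[B]B   read B → write 1, move L, go to p4
p4 | B1[1]1B   read 1 → write B, move R, go to p2
p2 | B1B[1]B   read 1 → write 1, move R, go to p4
p4 | B1B1[B]
The non-blank tape span at halt is 1B1.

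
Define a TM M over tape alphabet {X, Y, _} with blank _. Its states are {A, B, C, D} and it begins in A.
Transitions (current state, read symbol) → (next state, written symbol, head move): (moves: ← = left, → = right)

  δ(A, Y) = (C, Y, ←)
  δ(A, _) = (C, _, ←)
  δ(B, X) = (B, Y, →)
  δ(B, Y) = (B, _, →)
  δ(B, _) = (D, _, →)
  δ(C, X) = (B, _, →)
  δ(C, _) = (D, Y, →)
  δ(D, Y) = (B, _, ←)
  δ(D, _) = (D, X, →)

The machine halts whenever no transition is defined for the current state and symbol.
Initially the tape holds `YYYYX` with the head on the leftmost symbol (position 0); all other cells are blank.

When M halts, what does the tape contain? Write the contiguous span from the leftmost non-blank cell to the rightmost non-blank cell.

Y_XX

state=A head=0 tape=_[Y]YYYX   (A,Y)→(C,Y,←)
state=C head=-1 tape=[_]YYYYX   (C,_)→(D,Y,→)
state=D head=0 tape=Y[Y]YYYX   (D,Y)→(B,_,←)
state=B head=-1 tape=[Y]_YYYX   (B,Y)→(B,_,→)
state=B head=0 tape=_[_]YYYX   (B,_)→(D,_,→)
state=D head=1 tape=__[Y]YYX   (D,Y)→(B,_,←)
state=B head=0 tape=_[_]_YYX   (B,_)→(D,_,→)
state=D head=1 tape=__[_]YYX   (D,_)→(D,X,→)
state=D head=2 tape=__X[Y]YX   (D,Y)→(B,_,←)
state=B head=1 tape=__[X]_YX   (B,X)→(B,Y,→)
state=B head=2 tape=__Y[_]YX   (B,_)→(D,_,→)
state=D head=3 tape=__Y_[Y]X   (D,Y)→(B,_,←)
state=B head=2 tape=__Y[_]_X   (B,_)→(D,_,→)
state=D head=3 tape=__Y_[_]X   (D,_)→(D,X,→)
state=D head=4 tape=__Y_X[X]
The non-blank tape span at halt is Y_XX.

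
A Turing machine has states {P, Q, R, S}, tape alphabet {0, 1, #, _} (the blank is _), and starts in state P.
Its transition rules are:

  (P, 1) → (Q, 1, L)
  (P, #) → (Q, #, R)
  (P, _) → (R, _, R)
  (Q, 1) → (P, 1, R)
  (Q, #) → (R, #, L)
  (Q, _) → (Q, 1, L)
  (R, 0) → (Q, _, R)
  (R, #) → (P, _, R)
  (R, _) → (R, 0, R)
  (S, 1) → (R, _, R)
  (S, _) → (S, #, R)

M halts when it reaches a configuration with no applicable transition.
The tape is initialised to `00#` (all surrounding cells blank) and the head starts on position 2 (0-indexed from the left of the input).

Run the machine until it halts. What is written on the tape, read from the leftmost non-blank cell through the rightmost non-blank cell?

P | 00[#]_   read # → write #, move R, go to Q
Q | 00#[_]   read _ → write 1, move L, go to Q
Q | 00[#]1   read # → write #, move L, go to R
R | 0[0]#1   read 0 → write _, move R, go to Q
Q | 0_[#]1   read # → write #, move L, go to R
R | 0[_]#1   read _ → write 0, move R, go to R
R | 00[#]1   read # → write _, move R, go to P
P | 00_[1]   read 1 → write 1, move L, go to Q
Q | 00[_]1   read _ → write 1, move L, go to Q
Q | 0[0]11
The non-blank tape span at halt is 0011.

0011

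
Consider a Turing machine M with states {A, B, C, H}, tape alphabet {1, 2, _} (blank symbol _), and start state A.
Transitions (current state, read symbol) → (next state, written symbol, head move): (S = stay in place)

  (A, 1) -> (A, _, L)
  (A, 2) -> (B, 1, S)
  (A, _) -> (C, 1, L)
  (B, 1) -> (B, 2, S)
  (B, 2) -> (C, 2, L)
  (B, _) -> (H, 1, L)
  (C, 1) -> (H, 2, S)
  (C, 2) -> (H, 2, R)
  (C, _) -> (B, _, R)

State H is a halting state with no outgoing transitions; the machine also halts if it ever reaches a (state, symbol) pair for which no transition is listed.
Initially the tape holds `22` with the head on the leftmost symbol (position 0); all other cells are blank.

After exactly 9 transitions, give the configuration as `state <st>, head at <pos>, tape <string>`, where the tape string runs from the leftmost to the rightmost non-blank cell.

state C, head at -1, tape 22

A | _[2]2   read 2 → write 1, move S, go to B
B | _[1]2   read 1 → write 2, move S, go to B
B | _[2]2   read 2 → write 2, move L, go to C
C | [_]22   read _ → write _, move R, go to B
B | _[2]2   read 2 → write 2, move L, go to C
C | [_]22   read _ → write _, move R, go to B
B | _[2]2   read 2 → write 2, move L, go to C
C | [_]22   read _ → write _, move R, go to B
B | _[2]2   read 2 → write 2, move L, go to C
C | [_]22
After 9 steps: state C, head at -1, tape 22.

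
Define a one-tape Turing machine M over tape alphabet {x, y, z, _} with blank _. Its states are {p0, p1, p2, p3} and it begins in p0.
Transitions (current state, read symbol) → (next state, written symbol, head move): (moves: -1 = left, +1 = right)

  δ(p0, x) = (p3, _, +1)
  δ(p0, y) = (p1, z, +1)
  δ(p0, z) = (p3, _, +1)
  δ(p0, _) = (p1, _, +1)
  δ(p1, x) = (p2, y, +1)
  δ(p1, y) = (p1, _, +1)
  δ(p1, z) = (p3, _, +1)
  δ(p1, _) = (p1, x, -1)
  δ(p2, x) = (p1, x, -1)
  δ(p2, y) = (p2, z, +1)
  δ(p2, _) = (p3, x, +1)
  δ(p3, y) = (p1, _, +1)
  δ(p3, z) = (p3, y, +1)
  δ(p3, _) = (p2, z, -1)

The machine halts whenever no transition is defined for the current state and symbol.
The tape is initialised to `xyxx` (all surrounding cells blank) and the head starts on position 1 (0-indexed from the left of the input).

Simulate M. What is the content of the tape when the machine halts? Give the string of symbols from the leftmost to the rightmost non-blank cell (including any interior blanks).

xz__yz

p0 | x[y]xx__   read y → write z, move +1, go to p1
p1 | xz[x]x__   read x → write y, move +1, go to p2
p2 | xzy[x]__   read x → write x, move -1, go to p1
p1 | xz[y]x__   read y → write _, move +1, go to p1
p1 | xz_[x]__   read x → write y, move +1, go to p2
p2 | xz_y[_]_   read _ → write x, move +1, go to p3
p3 | xz_yx[_]   read _ → write z, move -1, go to p2
p2 | xz_y[x]z   read x → write x, move -1, go to p1
p1 | xz_[y]xz   read y → write _, move +1, go to p1
p1 | xz__[x]z   read x → write y, move +1, go to p2
p2 | xz__y[z]
The non-blank tape span at halt is xz__yz.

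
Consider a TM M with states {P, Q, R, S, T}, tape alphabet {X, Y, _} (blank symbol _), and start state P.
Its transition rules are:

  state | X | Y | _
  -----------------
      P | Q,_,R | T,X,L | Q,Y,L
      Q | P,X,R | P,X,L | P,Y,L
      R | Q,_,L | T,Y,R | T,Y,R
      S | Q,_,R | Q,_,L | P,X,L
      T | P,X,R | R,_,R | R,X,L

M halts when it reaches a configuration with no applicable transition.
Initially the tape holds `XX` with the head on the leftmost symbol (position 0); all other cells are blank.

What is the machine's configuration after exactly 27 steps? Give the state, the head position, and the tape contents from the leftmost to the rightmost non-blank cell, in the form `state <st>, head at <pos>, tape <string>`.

state Q, head at 3, tape X_XYY

P | [X]X____   read X → write _, move R, go to Q
Q | _[X]____   read X → write X, move R, go to P
P | _X[_]___   read _ → write Y, move L, go to Q
Q | _[X]Y___   read X → write X, move R, go to P
P | _X[Y]___   read Y → write X, move L, go to T
T | _[X]X___   read X → write X, move R, go to P
P | _X[X]___   read X → write _, move R, go to Q
Q | _X_[_]__   read _ → write Y, move L, go to P
P | _X[_]Y__   read _ → write Y, move L, go to Q
Q | _[X]YY__   read X → write X, move R, go to P
P | _X[Y]Y__   read Y → write X, move L, go to T
T | _[X]XY__   read X → write X, move R, go to P
P | _X[X]Y__   read X → write _, move R, go to Q
Q | _X_[Y]__   read Y → write X, move L, go to P
P | _X[_]X__   read _ → write Y, move L, go to Q
Q | _[X]YX__   read X → write X, move R, go to P
P | _X[Y]X__   read Y → write X, move L, go to T
T | _[X]XX__   read X → write X, move R, go to P
P | _X[X]X__   read X → write _, move R, go to Q
Q | _X_[X]__   read X → write X, move R, go to P
P | _X_X[_]_   read _ → write Y, move L, go to Q
Q | _X_[X]Y_   read X → write X, move R, go to P
P | _X_X[Y]_   read Y → write X, move L, go to T
T | _X_[X]X_   read X → write X, move R, go to P
P | _X_X[X]_   read X → write _, move R, go to Q
Q | _X_X_[_]   read _ → write Y, move L, go to P
P | _X_X[_]Y   read _ → write Y, move L, go to Q
Q | _X_[X]YY
After 27 steps: state Q, head at 3, tape X_XYY.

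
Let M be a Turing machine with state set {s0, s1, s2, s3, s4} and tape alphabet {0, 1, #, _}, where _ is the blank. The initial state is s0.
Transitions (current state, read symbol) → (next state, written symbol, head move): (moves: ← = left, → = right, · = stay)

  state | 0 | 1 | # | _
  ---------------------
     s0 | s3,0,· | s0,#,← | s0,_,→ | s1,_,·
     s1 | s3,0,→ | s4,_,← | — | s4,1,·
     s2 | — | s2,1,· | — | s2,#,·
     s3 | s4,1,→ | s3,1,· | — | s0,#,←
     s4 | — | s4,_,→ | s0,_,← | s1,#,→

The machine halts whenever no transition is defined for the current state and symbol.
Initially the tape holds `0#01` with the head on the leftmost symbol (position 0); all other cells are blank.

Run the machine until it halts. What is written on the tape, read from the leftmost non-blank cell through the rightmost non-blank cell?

state=s0 head=0 tape=_[0]#01   (s0,0)→(s3,0,·)
state=s3 head=0 tape=_[0]#01   (s3,0)→(s4,1,→)
state=s4 head=1 tape=_1[#]01   (s4,#)→(s0,_,←)
state=s0 head=0 tape=_[1]_01   (s0,1)→(s0,#,←)
state=s0 head=-1 tape=[_]#_01   (s0,_)→(s1,_,·)
state=s1 head=-1 tape=[_]#_01   (s1,_)→(s4,1,·)
state=s4 head=-1 tape=[1]#_01   (s4,1)→(s4,_,→)
state=s4 head=0 tape=_[#]_01   (s4,#)→(s0,_,←)
state=s0 head=-1 tape=[_]__01   (s0,_)→(s1,_,·)
state=s1 head=-1 tape=[_]__01   (s1,_)→(s4,1,·)
state=s4 head=-1 tape=[1]__01   (s4,1)→(s4,_,→)
state=s4 head=0 tape=_[_]_01   (s4,_)→(s1,#,→)
state=s1 head=1 tape=_#[_]01   (s1,_)→(s4,1,·)
state=s4 head=1 tape=_#[1]01   (s4,1)→(s4,_,→)
state=s4 head=2 tape=_#_[0]1
The non-blank tape span at halt is #_01.

#_01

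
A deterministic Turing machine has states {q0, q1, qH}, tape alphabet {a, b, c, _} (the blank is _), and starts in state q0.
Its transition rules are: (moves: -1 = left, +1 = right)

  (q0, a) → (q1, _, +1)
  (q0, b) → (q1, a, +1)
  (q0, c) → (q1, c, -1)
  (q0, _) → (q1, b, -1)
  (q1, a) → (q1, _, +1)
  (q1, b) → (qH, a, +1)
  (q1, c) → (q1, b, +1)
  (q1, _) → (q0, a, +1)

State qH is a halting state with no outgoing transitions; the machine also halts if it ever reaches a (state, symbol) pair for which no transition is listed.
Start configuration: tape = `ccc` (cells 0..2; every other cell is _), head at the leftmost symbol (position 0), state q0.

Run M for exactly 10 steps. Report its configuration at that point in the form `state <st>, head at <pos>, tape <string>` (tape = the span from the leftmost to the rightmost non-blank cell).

state q1, head at 4, tape bbb_b

state=q0 head=0 tape=_[c]cc__   (q0,c)→(q1,c,-1)
state=q1 head=-1 tape=[_]ccc__   (q1,_)→(q0,a,+1)
state=q0 head=0 tape=a[c]cc__   (q0,c)→(q1,c,-1)
state=q1 head=-1 tape=[a]ccc__   (q1,a)→(q1,_,+1)
state=q1 head=0 tape=_[c]cc__   (q1,c)→(q1,b,+1)
state=q1 head=1 tape=_b[c]c__   (q1,c)→(q1,b,+1)
state=q1 head=2 tape=_bb[c]__   (q1,c)→(q1,b,+1)
state=q1 head=3 tape=_bbb[_]_   (q1,_)→(q0,a,+1)
state=q0 head=4 tape=_bbba[_]   (q0,_)→(q1,b,-1)
state=q1 head=3 tape=_bbb[a]b   (q1,a)→(q1,_,+1)
state=q1 head=4 tape=_bbb_[b]
After 10 steps: state q1, head at 4, tape bbb_b.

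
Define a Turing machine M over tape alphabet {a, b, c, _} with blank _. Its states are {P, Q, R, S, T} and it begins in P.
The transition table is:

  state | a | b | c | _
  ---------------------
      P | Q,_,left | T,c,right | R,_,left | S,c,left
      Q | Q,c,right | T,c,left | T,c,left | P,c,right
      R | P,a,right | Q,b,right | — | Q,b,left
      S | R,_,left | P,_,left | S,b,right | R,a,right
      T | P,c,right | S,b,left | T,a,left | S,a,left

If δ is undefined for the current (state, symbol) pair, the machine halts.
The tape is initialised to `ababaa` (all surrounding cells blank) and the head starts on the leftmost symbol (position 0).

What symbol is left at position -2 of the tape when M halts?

c

state=P head=0 tape=___[a]babaa   (P,a)→(Q,_,left)
state=Q head=-1 tape=__[_]_babaa   (Q,_)→(P,c,right)
state=P head=0 tape=__c[_]babaa   (P,_)→(S,c,left)
state=S head=-1 tape=__[c]cbabaa   (S,c)→(S,b,right)
state=S head=0 tape=__b[c]babaa   (S,c)→(S,b,right)
state=S head=1 tape=__bb[b]abaa   (S,b)→(P,_,left)
state=P head=0 tape=__b[b]_abaa   (P,b)→(T,c,right)
state=T head=1 tape=__bc[_]abaa   (T,_)→(S,a,left)
state=S head=0 tape=__b[c]aabaa   (S,c)→(S,b,right)
state=S head=1 tape=__bb[a]abaa   (S,a)→(R,_,left)
state=R head=0 tape=__b[b]_abaa   (R,b)→(Q,b,right)
state=Q head=1 tape=__bb[_]abaa   (Q,_)→(P,c,right)
state=P head=2 tape=__bbc[a]baa   (P,a)→(Q,_,left)
state=Q head=1 tape=__bb[c]_baa   (Q,c)→(T,c,left)
state=T head=0 tape=__b[b]c_baa   (T,b)→(S,b,left)
state=S head=-1 tape=__[b]bc_baa   (S,b)→(P,_,left)
state=P head=-2 tape=_[_]_bc_baa   (P,_)→(S,c,left)
state=S head=-3 tape=[_]c_bc_baa   (S,_)→(R,a,right)
state=R head=-2 tape=a[c]_bc_baa
Cell -2 holds c when M halts.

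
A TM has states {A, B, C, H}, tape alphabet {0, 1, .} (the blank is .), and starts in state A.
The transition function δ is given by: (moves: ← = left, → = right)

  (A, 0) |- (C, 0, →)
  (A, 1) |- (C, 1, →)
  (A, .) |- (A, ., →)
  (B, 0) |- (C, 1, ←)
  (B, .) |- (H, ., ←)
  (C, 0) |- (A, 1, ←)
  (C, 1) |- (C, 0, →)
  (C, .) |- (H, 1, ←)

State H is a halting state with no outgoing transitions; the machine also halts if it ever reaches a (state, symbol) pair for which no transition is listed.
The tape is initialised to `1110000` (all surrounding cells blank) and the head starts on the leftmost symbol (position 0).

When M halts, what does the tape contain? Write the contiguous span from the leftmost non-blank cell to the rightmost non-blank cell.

A | [1]110000.   read 1 → write 1, move →, go to C
C | 1[1]10000.   read 1 → write 0, move →, go to C
C | 10[1]0000.   read 1 → write 0, move →, go to C
C | 100[0]000.   read 0 → write 1, move ←, go to A
A | 10[0]1000.   read 0 → write 0, move →, go to C
C | 100[1]000.   read 1 → write 0, move →, go to C
C | 1000[0]00.   read 0 → write 1, move ←, go to A
A | 100[0]100.   read 0 → write 0, move →, go to C
C | 1000[1]00.   read 1 → write 0, move →, go to C
C | 10000[0]0.   read 0 → write 1, move ←, go to A
A | 1000[0]10.   read 0 → write 0, move →, go to C
C | 10000[1]0.   read 1 → write 0, move →, go to C
C | 100000[0].   read 0 → write 1, move ←, go to A
A | 10000[0]1.   read 0 → write 0, move →, go to C
C | 100000[1].   read 1 → write 0, move →, go to C
C | 1000000[.]   read . → write 1, move ←, go to H
H | 100000[0]1
The non-blank tape span at halt is 10000001.

10000001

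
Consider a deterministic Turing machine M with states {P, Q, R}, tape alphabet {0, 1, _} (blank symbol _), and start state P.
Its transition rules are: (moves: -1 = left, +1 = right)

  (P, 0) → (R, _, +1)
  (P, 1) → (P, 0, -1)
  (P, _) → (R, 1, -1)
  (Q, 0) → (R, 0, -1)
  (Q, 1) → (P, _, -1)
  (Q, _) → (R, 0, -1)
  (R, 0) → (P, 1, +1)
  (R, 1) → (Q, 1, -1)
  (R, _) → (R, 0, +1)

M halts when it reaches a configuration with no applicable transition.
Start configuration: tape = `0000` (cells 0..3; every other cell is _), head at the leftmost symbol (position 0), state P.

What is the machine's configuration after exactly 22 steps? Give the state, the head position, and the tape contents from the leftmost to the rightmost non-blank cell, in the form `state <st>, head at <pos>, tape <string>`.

state R, head at -2, tape 011001

state=P head=0 tape=__[0]000_   (P,0)→(R,_,+1)
state=R head=1 tape=___[0]00_   (R,0)→(P,1,+1)
state=P head=2 tape=___1[0]0_   (P,0)→(R,_,+1)
state=R head=3 tape=___1_[0]_   (R,0)→(P,1,+1)
state=P head=4 tape=___1_1[_]   (P,_)→(R,1,-1)
state=R head=3 tape=___1_[1]1   (R,1)→(Q,1,-1)
state=Q head=2 tape=___1[_]11   (Q,_)→(R,0,-1)
state=R head=1 tape=___[1]011   (R,1)→(Q,1,-1)
state=Q head=0 tape=__[_]1011   (Q,_)→(R,0,-1)
state=R head=-1 tape=_[_]01011   (R,_)→(R,0,+1)
state=R head=0 tape=_0[0]1011   (R,0)→(P,1,+1)
state=P head=1 tape=_01[1]011   (P,1)→(P,0,-1)
state=P head=0 tape=_0[1]0011   (P,1)→(P,0,-1)
state=P head=-1 tape=_[0]00011   (P,0)→(R,_,+1)
state=R head=0 tape=__[0]0011   (R,0)→(P,1,+1)
state=P head=1 tape=__1[0]011   (P,0)→(R,_,+1)
state=R head=2 tape=__1_[0]11   (R,0)→(P,1,+1)
state=P head=3 tape=__1_1[1]1   (P,1)→(P,0,-1)
state=P head=2 tape=__1_[1]01   (P,1)→(P,0,-1)
state=P head=1 tape=__1[_]001   (P,_)→(R,1,-1)
state=R head=0 tape=__[1]1001   (R,1)→(Q,1,-1)
state=Q head=-1 tape=_[_]11001   (Q,_)→(R,0,-1)
state=R head=-2 tape=[_]011001
After 22 steps: state R, head at -2, tape 011001.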